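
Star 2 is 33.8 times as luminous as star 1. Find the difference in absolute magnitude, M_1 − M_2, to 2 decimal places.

M_1 − M_2 ≈ 3.82

Pogson: ΔM = −2.5 log₁₀(ratio) = −2.5 log₁₀(33.8) = −2.5 × 1.5289 = -3.822
Star 2 is brighter so has the smaller magnitude: M_1 − M_2 is positive.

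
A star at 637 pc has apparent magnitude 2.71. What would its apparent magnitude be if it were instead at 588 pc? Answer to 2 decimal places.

Flux ∝ 1/d², so Δm = 5 log₁₀(d₂/d₁) = 5 log₁₀(588/637) = -0.174
m₂ = m₁ + Δm = 2.71 + (-0.174) = 2.536

m ≈ 2.54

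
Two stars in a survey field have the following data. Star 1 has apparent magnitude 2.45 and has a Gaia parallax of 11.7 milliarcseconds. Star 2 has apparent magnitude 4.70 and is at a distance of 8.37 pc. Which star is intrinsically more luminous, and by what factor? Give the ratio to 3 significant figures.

Star 1 is more luminous, by a factor of 828.

Star 1: p = 11.7 mas = 0.0117″ → d = 1/p = 85.47 pc
Star 1: M = m − 5 log₁₀ d + 5 = 2.45 − 5·1.9318 + 5 = -2.209
Star 2: M = m − 5 log₁₀ d + 5 = 4.70 − 5·0.9227 + 5 = 5.086
ΔM = M_1 − M_2 = -2.209 − (5.086) = -7.295; smaller M is more luminous → Star 1.
L ratio = 10^(0.4 |ΔM|) = 10^2.918 = 828.3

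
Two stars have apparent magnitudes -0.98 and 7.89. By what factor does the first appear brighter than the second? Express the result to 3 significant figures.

3530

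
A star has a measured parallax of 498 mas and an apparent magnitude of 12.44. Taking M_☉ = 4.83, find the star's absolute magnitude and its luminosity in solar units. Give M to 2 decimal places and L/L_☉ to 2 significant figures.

M ≈ 15.93; L/L_☉ ≈ 3.6×10^-5

d = 1/p = 1000/498 mas = 2.008 pc
M = m − 5 log₁₀ d + 5 = 12.44 − 5·0.3028 + 5 = 15.926
M − M_☉ = 15.926 − 4.83 = 11.096
L/L_☉ = 10^(−0.4 × 11.096) = 3.644×10^-5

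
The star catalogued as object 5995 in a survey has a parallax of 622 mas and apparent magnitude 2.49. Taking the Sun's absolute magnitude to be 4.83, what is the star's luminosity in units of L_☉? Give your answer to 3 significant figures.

L/L_☉ ≈ 0.223

d = 1/p = 1000/622 mas = 1.608 pc
M = m − 5 log₁₀ d + 5 = 2.49 − 5·0.2062 + 5 = 6.459
M − M_☉ = 6.459 − 4.83 = 1.629
L/L_☉ = 10^(−0.4 × 1.629) = 0.2231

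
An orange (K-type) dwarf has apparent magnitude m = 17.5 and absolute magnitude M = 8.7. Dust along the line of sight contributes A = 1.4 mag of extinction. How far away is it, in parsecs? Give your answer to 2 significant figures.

m − M = 5 log₁₀(d/10 pc) + A  ⇒  17.5 − (8.7) − 1.4 = 5 log₁₀(d/10)
7.400 = 5 log₁₀(d/10)
log₁₀ d = (m − M − A)/5 + 1 = 2.4800
d = 10^2.4800 = 302.0 pc

d ≈ 300 pc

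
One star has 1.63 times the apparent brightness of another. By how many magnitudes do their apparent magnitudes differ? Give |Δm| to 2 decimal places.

Pogson: Δm = −2.5 log₁₀(ratio) = −2.5 log₁₀(1.63) = −2.5 × 0.2122 = -0.530

|Δm| ≈ 0.53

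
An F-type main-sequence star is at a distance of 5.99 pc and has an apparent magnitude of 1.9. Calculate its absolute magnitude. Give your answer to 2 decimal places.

M ≈ 3.01

5 log₁₀(d/10 pc) = 5 log₁₀(5.990) − 5 = -1.113
M = m − 5 log₁₀(d/10) = 1.9 + 1.113 = 3.013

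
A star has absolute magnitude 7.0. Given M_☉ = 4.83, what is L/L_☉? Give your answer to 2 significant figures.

L/L_☉ ≈ 0.14

M − M_☉ = 7.0 − 4.83 = 2.170
L/L_☉ = 10^(−0.4 (M − M_☉)) = 10^-0.868 = 0.1355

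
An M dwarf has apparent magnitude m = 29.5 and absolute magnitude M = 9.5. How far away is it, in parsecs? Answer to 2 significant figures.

d ≈ 100000 pc

μ = m − M = 20.000
m − M = 5 log₁₀ d − 5
log₁₀ d = (m − M)/5 + 1 = 5.0000
d = 10^5.0000 = 100000 pc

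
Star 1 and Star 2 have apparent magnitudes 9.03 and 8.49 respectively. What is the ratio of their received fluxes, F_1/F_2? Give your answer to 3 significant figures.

Δm = 9.03 − (8.49) = 0.54
Flux ratio = 10^(−0.4 Δm) = 10^(−0.4 × 0.54) = 10^-0.216 = 0.6081

F_1/F_2 ≈ 0.608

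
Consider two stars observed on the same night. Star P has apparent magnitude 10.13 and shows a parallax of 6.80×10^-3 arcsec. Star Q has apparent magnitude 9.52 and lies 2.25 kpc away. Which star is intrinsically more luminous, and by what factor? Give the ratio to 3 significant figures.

Star Q is more luminous, by a factor of 411.

Star P: d = 1/p = 1/6.80×10^-3″ = 147.1 pc
Star P: M = m − 5 log₁₀ d + 5 = 10.13 − 5·2.1675 + 5 = 4.293
Star Q: d = 2.25 kpc = 2250 pc
Star Q: M = m − 5 log₁₀ d + 5 = 9.52 − 5·3.3522 + 5 = -2.241
ΔM = M_P − M_Q = 4.293 − (-2.241) = 6.533; smaller M is more luminous → Star Q.
L ratio = 10^(0.4 |ΔM|) = 10^2.613 = 410.6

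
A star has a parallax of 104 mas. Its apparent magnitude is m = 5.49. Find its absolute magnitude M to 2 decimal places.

p = 104 mas = 0.104″ → d = 1/p = 9.615 pc
5 log₁₀(d/10 pc) = 5 log₁₀(9.615) − 5 = -0.085
M = m − 5 log₁₀(d/10) = 5.49 + 0.085 = 5.575

M ≈ 5.58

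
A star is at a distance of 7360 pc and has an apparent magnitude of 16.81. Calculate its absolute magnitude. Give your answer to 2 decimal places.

M ≈ 2.48

5 log₁₀(d/10 pc) = 5 log₁₀(7360) − 5 = 14.334
M = m − 5 log₁₀(d/10) = 16.81 − 14.334 = 2.476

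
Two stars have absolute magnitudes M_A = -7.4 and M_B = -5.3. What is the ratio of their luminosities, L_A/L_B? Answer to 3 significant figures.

ΔM = M_A − M_B = -2.1
L_A/L_B = 10^(−0.4 ΔM) = 10^0.840 = 6.918

L_A/L_B ≈ 6.92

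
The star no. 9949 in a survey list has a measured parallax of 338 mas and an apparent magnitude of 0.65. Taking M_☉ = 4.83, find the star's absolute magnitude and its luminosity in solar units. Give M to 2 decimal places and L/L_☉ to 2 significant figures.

d = 1/p = 1000/338 mas = 2.959 pc
M = m − 5 log₁₀ d + 5 = 0.65 − 5·0.4711 + 5 = 3.295
M − M_☉ = 3.295 − 4.83 = -1.535
L/L_☉ = 10^(−0.4 × -1.535) = 4.113

M ≈ 3.29; L/L_☉ ≈ 4.1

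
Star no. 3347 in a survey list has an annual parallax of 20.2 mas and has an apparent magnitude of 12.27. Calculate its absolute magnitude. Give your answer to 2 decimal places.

p = 20.2 mas = 0.0202″ → d = 1/p = 49.50 pc
5 log₁₀(d/10 pc) = 5 log₁₀(49.50) − 5 = 3.473
M = m − 5 log₁₀(d/10) = 12.27 − 3.473 = 8.797

M ≈ 8.80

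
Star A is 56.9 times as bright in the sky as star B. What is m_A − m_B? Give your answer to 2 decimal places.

Pogson: Δm = −2.5 log₁₀(ratio) = −2.5 log₁₀(56.9) = −2.5 × 1.7551 = -4.388
Star A is brighter, so it has the smaller magnitude: the difference is negative.

m_A − m_B ≈ -4.39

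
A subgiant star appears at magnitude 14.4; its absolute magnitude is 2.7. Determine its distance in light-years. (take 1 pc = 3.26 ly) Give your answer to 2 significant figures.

Distance modulus: m − M = 14.4 − (2.7) = 11.700
m − M = 5 log₁₀ d − 5
log₁₀ d = (m − M)/5 + 1 = 3.3400
d = 10^3.3400 = 2188 pc
= 7132 ly

d ≈ 7100 ly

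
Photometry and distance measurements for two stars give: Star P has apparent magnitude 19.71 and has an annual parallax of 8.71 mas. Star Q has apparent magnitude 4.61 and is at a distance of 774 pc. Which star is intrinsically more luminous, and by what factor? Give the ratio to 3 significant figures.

Star P: p = 8.71 mas = 8.71×10^-3″ → d = 1/p = 114.8 pc
Star P: M = m − 5 log₁₀ d + 5 = 19.71 − 5·2.0600 + 5 = 14.410
Star Q: M = m − 5 log₁₀ d + 5 = 4.61 − 5·2.8887 + 5 = -4.834
ΔM = M_P − M_Q = 14.410 − (-4.834) = 19.244; smaller M is more luminous → Star Q.
L ratio = 10^(0.4 |ΔM|) = 10^7.698 = 4.983×10^7

Star Q is more luminous, by a factor of 4.98×10^7.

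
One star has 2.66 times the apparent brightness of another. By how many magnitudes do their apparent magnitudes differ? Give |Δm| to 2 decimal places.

Pogson: Δm = −2.5 log₁₀(ratio) = −2.5 log₁₀(2.66) = −2.5 × 0.4249 = -1.062

|Δm| ≈ 1.06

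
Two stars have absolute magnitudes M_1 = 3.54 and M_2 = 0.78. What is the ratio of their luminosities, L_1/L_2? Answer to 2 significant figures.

L_1/L_2 ≈ 0.079

ΔM = M_1 − M_2 = 2.76
L_1/L_2 = 10^(−0.4 ΔM) = 10^-1.104 = 0.07870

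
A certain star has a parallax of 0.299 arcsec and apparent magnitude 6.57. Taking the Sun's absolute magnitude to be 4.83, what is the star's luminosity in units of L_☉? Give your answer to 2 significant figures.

L/L_☉ ≈ 0.023

d = 1/p = 1/0.299″ = 3.344 pc
M = m − 5 log₁₀ d + 5 = 6.57 − 5·0.5243 + 5 = 8.948
M − M_☉ = 8.948 − 4.83 = 4.118
L/L_☉ = 10^(−0.4 × 4.118) = 0.02252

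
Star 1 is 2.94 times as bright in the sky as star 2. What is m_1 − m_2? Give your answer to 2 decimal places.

Pogson: Δm = −2.5 log₁₀(ratio) = −2.5 log₁₀(2.94) = −2.5 × 0.4683 = -1.171
Star 1 is brighter, so it has the smaller magnitude: the difference is negative.

m_1 − m_2 ≈ -1.17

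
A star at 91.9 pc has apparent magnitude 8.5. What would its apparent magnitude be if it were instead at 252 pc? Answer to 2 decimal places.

m ≈ 10.69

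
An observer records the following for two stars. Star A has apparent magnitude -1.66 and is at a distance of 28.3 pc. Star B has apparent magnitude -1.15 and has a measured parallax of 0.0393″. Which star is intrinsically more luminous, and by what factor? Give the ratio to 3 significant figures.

Star A is more luminous, by a factor of 1.98.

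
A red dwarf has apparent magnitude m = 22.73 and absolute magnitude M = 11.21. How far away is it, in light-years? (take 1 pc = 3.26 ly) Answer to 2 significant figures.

d ≈ 6600 ly

μ = m − M = 11.520
m − M = 5 log₁₀ d − 5
log₁₀ d = (m − M)/5 + 1 = 3.3040
d = 10^3.3040 = 2014 pc
= 6565 ly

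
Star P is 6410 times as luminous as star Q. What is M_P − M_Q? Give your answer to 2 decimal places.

Pogson: ΔM = −2.5 log₁₀(ratio) = −2.5 log₁₀(6410) = −2.5 × 3.8069 = -9.517
Star P is brighter, so it has the smaller magnitude: the difference is negative.

M_P − M_Q ≈ -9.52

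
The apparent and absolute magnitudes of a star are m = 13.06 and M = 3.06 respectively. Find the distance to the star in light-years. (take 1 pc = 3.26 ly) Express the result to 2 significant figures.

Distance modulus: m − M = 13.06 − (3.06) = 10.000
m − M = 5 log₁₀ d − 5
log₁₀ d = (m − M)/5 + 1 = 3.0000
d = 10^3.0000 = 1000 pc
= 3260 ly

d ≈ 3300 ly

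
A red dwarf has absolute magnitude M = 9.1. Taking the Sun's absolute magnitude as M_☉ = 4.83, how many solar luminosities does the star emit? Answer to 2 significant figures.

M − M_☉ = 9.1 − 4.83 = 4.270
L/L_☉ = 10^(−0.4 (M − M_☉)) = 10^-1.708 = 0.01959

L/L_☉ ≈ 0.020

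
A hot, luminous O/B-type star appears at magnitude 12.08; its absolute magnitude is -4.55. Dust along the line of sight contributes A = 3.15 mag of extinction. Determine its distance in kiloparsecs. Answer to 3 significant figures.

d ≈ 4.97 kpc

m − M = 5 log₁₀(d/10 pc) + A  ⇒  12.08 − (-4.55) − 3.15 = 5 log₁₀(d/10)
13.480 = 5 log₁₀(d/10)
log₁₀ d = (m − M − A)/5 + 1 = 3.6960
d = 10^3.6960 = 4966 pc
= 4.966 kpc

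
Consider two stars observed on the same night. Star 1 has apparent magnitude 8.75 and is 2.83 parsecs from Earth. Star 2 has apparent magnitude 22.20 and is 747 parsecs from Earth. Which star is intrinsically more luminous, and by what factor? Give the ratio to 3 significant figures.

Star 1: M = m − 5 log₁₀ d + 5 = 8.75 − 5·0.4518 + 5 = 11.491
Star 2: M = m − 5 log₁₀ d + 5 = 22.20 − 5·2.8733 + 5 = 12.833
ΔM = M_1 − M_2 = 11.491 − (12.833) = -1.342; smaller M is more luminous → Star 1.
L ratio = 10^(0.4 |ΔM|) = 10^0.537 = 3.443

Star 1 is more luminous, by a factor of 3.44.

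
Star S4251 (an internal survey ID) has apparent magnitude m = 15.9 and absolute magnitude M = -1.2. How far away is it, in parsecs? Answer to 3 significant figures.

d ≈ 26300 pc

μ = m − M = 17.100
m − M = 5 log₁₀ d − 5
log₁₀ d = (m − M)/5 + 1 = 4.4200
d = 10^4.4200 = 26300 pc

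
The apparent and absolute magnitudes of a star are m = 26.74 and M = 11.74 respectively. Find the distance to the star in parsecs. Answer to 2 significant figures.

d ≈ 10000 pc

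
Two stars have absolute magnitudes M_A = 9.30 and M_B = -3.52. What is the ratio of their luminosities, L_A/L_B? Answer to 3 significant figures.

ΔM = M_A − M_B = 12.82
L_A/L_B = 10^(−0.4 ΔM) = 10^-5.128 = 7.447×10^-6

L_A/L_B ≈ 7.45×10^-6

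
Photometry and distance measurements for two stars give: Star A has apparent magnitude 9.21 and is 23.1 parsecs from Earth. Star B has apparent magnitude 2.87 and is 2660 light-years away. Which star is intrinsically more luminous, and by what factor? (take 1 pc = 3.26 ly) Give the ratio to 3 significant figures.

Star A: M = m − 5 log₁₀ d + 5 = 9.21 − 5·1.3636 + 5 = 7.392
Star B: d = 2660 ly / 3.26 = 816.0 pc
Star B: M = m − 5 log₁₀ d + 5 = 2.87 − 5·2.9117 + 5 = -6.688
ΔM = M_A − M_B = 7.392 − (-6.688) = 14.080; smaller M is more luminous → Star B.
L ratio = 10^(0.4 |ΔM|) = 10^5.632 = 428700

Star B is more luminous, by a factor of 429000.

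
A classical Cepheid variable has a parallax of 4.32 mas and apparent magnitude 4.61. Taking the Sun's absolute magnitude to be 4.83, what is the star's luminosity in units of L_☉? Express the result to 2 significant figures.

d = 1/p = 1000/4.32 mas = 231.5 pc
M = m − 5 log₁₀ d + 5 = 4.61 − 5·2.3645 + 5 = -2.213
M − M_☉ = -2.213 − 4.83 = -7.043
L/L_☉ = 10^(−0.4 × -7.043) = 656.2

L/L_☉ ≈ 660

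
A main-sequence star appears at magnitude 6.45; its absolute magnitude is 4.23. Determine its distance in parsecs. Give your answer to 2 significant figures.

d ≈ 28 pc

μ = m − M = 2.220
m − M = 5 log₁₀ d − 5
log₁₀ d = (m − M)/5 + 1 = 1.4440
d = 10^1.4440 = 27.80 pc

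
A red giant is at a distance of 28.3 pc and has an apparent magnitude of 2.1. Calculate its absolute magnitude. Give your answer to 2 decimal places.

M ≈ -0.16

5 log₁₀(d/10 pc) = 5 log₁₀(28.30) − 5 = 2.259
M = m − 5 log₁₀(d/10) = 2.1 − 2.259 = -0.159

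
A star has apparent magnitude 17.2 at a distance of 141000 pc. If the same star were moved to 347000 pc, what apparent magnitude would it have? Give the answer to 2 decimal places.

m ≈ 19.16

Flux ∝ 1/d², so Δm = 5 log₁₀(d₂/d₁) = 5 log₁₀(347000/141000) = 1.956
m₂ = m₁ + Δm = 17.2 + (1.956) = 19.156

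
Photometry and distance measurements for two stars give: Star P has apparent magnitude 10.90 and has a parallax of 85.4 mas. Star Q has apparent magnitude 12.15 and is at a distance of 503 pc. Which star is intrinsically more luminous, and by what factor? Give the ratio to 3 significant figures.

Star Q is more luminous, by a factor of 584.

Star P: p = 85.4 mas = 0.0854″ → d = 1/p = 11.71 pc
Star P: M = m − 5 log₁₀ d + 5 = 10.90 − 5·1.0685 + 5 = 10.557
Star Q: M = m − 5 log₁₀ d + 5 = 12.15 − 5·2.7016 + 5 = 3.642
ΔM = M_P − M_Q = 10.557 − (3.642) = 6.915; smaller M is more luminous → Star Q.
L ratio = 10^(0.4 |ΔM|) = 10^2.766 = 583.5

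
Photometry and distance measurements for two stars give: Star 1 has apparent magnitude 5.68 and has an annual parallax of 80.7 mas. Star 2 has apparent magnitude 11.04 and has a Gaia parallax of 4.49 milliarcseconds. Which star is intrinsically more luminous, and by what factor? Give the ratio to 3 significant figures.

Star 2 is more luminous, by a factor of 2.32.

Star 1: p = 80.7 mas = 0.0807″ → d = 1/p = 12.39 pc
Star 1: M = m − 5 log₁₀ d + 5 = 5.68 − 5·1.0931 + 5 = 5.214
Star 2: p = 4.49 mas = 4.49×10^-3″ → d = 1/p = 222.7 pc
Star 2: M = m − 5 log₁₀ d + 5 = 11.04 − 5·2.3478 + 5 = 4.301
ΔM = M_1 − M_2 = 5.214 − (4.301) = 0.913; smaller M is more luminous → Star 2.
L ratio = 10^(0.4 |ΔM|) = 10^0.365 = 2.319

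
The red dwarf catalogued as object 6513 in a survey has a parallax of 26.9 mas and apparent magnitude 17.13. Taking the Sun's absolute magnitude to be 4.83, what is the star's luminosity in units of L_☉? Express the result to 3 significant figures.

L/L_☉ ≈ 1.66×10^-4

d = 1/p = 1000/26.9 mas = 37.17 pc
M = m − 5 log₁₀ d + 5 = 17.13 − 5·1.5702 + 5 = 14.279
M − M_☉ = 14.279 − 4.83 = 9.449
L/L_☉ = 10^(−0.4 × 9.449) = 1.661×10^-4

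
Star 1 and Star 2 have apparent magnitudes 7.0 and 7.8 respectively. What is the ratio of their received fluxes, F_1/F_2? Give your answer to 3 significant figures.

Magnitude difference = -0.8
Flux ratio = 10^(−0.4 Δm) = 10^(−0.4 × -0.8) = 10^0.320 = 2.089

F_1/F_2 ≈ 2.09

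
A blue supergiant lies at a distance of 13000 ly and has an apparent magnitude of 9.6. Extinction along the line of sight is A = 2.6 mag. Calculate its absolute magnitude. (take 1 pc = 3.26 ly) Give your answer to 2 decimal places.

d = 13000 ly / 3.26 = 3988 pc
5 log₁₀(d/10 pc) = 5 log₁₀(3988) − 5 = 13.004
M = m − 5 log₁₀(d/10) − A = 9.6 − 13.004 − 2.6 = -6.004

M ≈ -6.00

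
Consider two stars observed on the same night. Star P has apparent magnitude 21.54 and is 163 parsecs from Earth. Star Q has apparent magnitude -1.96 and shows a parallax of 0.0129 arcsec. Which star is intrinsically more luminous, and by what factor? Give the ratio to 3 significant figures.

Star P: M = m − 5 log₁₀ d + 5 = 21.54 − 5·2.2122 + 5 = 15.479
Star Q: d = 1/p = 1/0.0129″ = 77.52 pc
Star Q: M = m − 5 log₁₀ d + 5 = -1.96 − 5·1.8894 + 5 = -6.407
ΔM = M_P − M_Q = 15.479 − (-6.407) = 21.886; smaller M is more luminous → Star Q.
L ratio = 10^(0.4 |ΔM|) = 10^8.754 = 5.681×10^8

Star Q is more luminous, by a factor of 5.68×10^8.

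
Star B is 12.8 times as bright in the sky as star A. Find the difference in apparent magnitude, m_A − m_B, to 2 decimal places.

m_A − m_B ≈ 2.77

Pogson: Δm = −2.5 log₁₀(ratio) = −2.5 log₁₀(12.8) = −2.5 × 1.1072 = -2.768
Star B is brighter so has the smaller magnitude: m_A − m_B is positive.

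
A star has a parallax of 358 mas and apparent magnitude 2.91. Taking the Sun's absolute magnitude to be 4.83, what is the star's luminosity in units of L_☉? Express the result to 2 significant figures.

d = 1/p = 1000/358 mas = 2.793 pc
M = m − 5 log₁₀ d + 5 = 2.91 − 5·0.4461 + 5 = 5.679
M − M_☉ = 5.679 − 4.83 = 0.849
L/L_☉ = 10^(−0.4 × 0.849) = 0.4573

L/L_☉ ≈ 0.46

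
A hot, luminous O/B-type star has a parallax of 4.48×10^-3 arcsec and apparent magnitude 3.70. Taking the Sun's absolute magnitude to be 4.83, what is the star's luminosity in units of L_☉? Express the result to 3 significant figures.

L/L_☉ ≈ 1410

d = 1/p = 1/4.48×10^-3″ = 223.2 pc
M = m − 5 log₁₀ d + 5 = 3.70 − 5·2.3487 + 5 = -3.044
M − M_☉ = -3.044 − 4.83 = -7.874
L/L_☉ = 10^(−0.4 × -7.874) = 1411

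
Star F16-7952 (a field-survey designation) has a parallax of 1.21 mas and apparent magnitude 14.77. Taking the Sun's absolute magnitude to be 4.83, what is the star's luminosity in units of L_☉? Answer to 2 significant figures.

L/L_☉ ≈ 0.72

d = 1/p = 1000/1.21 mas = 826.4 pc
M = m − 5 log₁₀ d + 5 = 14.77 − 5·2.9172 + 5 = 5.184
M − M_☉ = 5.184 − 4.83 = 0.354
L/L_☉ = 10^(−0.4 × 0.354) = 0.7218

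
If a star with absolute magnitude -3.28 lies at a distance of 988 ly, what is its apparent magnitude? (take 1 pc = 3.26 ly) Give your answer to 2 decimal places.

d = 988 ly / 3.26 = 303.1 pc
m = M + 5 log₁₀ d − 5 = -3.28 + 5·2.4815 − 5 = 4.128

m ≈ 4.13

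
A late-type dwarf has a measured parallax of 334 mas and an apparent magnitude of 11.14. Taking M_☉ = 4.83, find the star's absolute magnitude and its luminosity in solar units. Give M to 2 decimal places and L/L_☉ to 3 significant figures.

M ≈ 13.76; L/L_☉ ≈ 2.68×10^-4

d = 1/p = 1000/334 mas = 2.994 pc
M = m − 5 log₁₀ d + 5 = 11.14 − 5·0.4763 + 5 = 13.759
M − M_☉ = 13.759 − 4.83 = 8.929
L/L_☉ = 10^(−0.4 × 8.929) = 2.682×10^-4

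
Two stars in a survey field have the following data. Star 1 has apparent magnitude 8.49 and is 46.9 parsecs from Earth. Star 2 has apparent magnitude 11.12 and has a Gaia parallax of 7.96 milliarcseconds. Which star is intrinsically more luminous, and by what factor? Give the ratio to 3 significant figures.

Star 1: M = m − 5 log₁₀ d + 5 = 8.49 − 5·1.6712 + 5 = 5.134
Star 2: p = 7.96 mas = 7.96×10^-3″ → d = 1/p = 125.6 pc
Star 2: M = m − 5 log₁₀ d + 5 = 11.12 − 5·2.0991 + 5 = 5.625
ΔM = M_1 − M_2 = 5.134 − (5.625) = -0.490; smaller M is more luminous → Star 1.
L ratio = 10^(0.4 |ΔM|) = 10^0.196 = 1.571

Star 1 is more luminous, by a factor of 1.57.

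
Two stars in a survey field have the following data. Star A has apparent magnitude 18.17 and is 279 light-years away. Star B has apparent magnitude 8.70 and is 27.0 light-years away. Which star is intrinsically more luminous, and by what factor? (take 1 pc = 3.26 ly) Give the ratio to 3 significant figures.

Star A: d = 279 ly / 3.26 = 85.58 pc
Star A: M = m − 5 log₁₀ d + 5 = 18.17 − 5·1.9324 + 5 = 13.508
Star B: d = 27.0 ly / 3.26 = 8.282 pc
Star B: M = m − 5 log₁₀ d + 5 = 8.70 − 5·0.9181 + 5 = 9.109
ΔM = M_A − M_B = 13.508 − (9.109) = 4.399; smaller M is more luminous → Star B.
L ratio = 10^(0.4 |ΔM|) = 10^1.760 = 57.48

Star B is more luminous, by a factor of 57.5.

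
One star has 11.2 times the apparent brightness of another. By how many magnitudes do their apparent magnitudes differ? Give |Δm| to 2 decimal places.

|Δm| ≈ 2.62

Pogson: Δm = −2.5 log₁₀(ratio) = −2.5 log₁₀(11.2) = −2.5 × 1.0492 = -2.623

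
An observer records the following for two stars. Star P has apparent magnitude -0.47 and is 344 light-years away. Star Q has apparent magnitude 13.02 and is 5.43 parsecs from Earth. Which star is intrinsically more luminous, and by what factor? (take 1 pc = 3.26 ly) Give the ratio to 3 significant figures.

Star P: d = 344 ly / 3.26 = 105.5 pc
Star P: M = m − 5 log₁₀ d + 5 = -0.47 − 5·2.0233 + 5 = -5.587
Star Q: M = m − 5 log₁₀ d + 5 = 13.02 − 5·0.7348 + 5 = 14.346
ΔM = M_P − M_Q = -5.587 − (14.346) = -19.933; smaller M is more luminous → Star P.
L ratio = 10^(0.4 |ΔM|) = 10^7.973 = 9.399×10^7

Star P is more luminous, by a factor of 9.40×10^7.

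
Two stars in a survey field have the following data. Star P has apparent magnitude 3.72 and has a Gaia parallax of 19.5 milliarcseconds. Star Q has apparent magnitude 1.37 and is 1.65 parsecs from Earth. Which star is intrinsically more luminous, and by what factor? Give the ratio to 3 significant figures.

Star P is more luminous, by a factor of 111.

Star P: p = 19.5 mas = 0.0195″ → d = 1/p = 51.28 pc
Star P: M = m − 5 log₁₀ d + 5 = 3.72 − 5·1.7100 + 5 = 0.170
Star Q: M = m − 5 log₁₀ d + 5 = 1.37 − 5·0.2175 + 5 = 5.283
ΔM = M_P − M_Q = 0.170 − (5.283) = -5.112; smaller M is more luminous → Star P.
L ratio = 10^(0.4 |ΔM|) = 10^2.045 = 110.9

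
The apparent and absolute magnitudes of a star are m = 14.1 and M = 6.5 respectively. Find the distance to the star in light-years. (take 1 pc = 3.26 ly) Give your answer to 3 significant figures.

d ≈ 1080 ly

μ = m − M = 7.600
m − M = 5 log₁₀ d − 5
log₁₀ d = (m − M)/5 + 1 = 2.5200
d = 10^2.5200 = 331.1 pc
= 1079 ly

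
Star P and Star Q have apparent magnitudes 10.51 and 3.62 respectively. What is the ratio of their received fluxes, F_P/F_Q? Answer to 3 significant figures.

Δm = 10.51 − (3.62) = 6.89
Flux ratio = 10^(−0.4 Δm) = 10^(−0.4 × 6.89) = 10^-2.756 = 1.754×10^-3

F_P/F_Q ≈ 1.75×10^-3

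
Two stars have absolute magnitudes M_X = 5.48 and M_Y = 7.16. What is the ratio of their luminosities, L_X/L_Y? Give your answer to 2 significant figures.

L_X/L_Y ≈ 4.7

ΔM = M_X − M_Y = -1.68
L_X/L_Y = 10^(−0.4 ΔM) = 10^0.672 = 4.699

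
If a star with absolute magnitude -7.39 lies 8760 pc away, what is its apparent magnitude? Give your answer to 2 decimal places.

m ≈ 7.32

m = M + 5 log₁₀ d − 5 = -7.39 + 5·3.9425 − 5 = 7.323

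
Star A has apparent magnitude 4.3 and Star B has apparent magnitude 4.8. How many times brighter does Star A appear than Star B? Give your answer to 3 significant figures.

1.58

Magnitude difference = -0.5
Flux ratio = 10^(−0.4 Δm) = 10^(−0.4 × -0.5) = 10^0.200 = 1.585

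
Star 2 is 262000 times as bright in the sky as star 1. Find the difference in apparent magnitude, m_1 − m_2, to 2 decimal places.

m_1 − m_2 ≈ 13.55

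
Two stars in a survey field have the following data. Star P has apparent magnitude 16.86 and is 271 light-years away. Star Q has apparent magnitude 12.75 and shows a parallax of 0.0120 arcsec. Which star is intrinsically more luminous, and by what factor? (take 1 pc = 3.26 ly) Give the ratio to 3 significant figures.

Star Q is more luminous, by a factor of 44.3.

Star P: d = 271 ly / 3.26 = 83.13 pc
Star P: M = m − 5 log₁₀ d + 5 = 16.86 − 5·1.9198 + 5 = 12.261
Star Q: d = 1/p = 1/0.0120″ = 83.33 pc
Star Q: M = m − 5 log₁₀ d + 5 = 12.75 − 5·1.9208 + 5 = 8.146
ΔM = M_P − M_Q = 12.261 − (8.146) = 4.115; smaller M is more luminous → Star Q.
L ratio = 10^(0.4 |ΔM|) = 10^1.646 = 44.27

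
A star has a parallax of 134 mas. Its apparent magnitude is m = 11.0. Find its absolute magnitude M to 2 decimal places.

M ≈ 11.64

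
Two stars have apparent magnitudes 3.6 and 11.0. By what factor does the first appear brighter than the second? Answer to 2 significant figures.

Δm = 3.6 − (11.0) = -7.4
Flux ratio = 10^(−0.4 Δm) = 10^(−0.4 × -7.4) = 10^2.960 = 912.0

910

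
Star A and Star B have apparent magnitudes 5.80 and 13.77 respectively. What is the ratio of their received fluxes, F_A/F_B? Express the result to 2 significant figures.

F_A/F_B ≈ 1500

Magnitude difference = -7.97
Flux ratio = 10^(−0.4 Δm) = 10^(−0.4 × -7.97) = 10^3.188 = 1542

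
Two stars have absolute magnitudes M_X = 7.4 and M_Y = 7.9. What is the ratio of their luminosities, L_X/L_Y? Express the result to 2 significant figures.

L_X/L_Y ≈ 1.6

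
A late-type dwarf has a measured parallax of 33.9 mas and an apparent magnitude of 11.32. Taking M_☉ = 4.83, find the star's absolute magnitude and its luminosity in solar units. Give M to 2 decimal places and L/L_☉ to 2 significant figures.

M ≈ 8.97; L/L_☉ ≈ 0.022

d = 1/p = 1000/33.9 mas = 29.50 pc
M = m − 5 log₁₀ d + 5 = 11.32 − 5·1.4698 + 5 = 8.971
M − M_☉ = 8.971 − 4.83 = 4.141
L/L_☉ = 10^(−0.4 × 4.141) = 0.02206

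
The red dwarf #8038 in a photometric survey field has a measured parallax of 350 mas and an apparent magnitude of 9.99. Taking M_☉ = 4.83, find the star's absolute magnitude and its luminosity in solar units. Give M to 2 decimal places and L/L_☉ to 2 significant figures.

M ≈ 12.71; L/L_☉ ≈ 7.0×10^-4

d = 1/p = 1000/350 mas = 2.857 pc
M = m − 5 log₁₀ d + 5 = 9.99 − 5·0.4559 + 5 = 12.710
M − M_☉ = 12.710 − 4.83 = 7.880
L/L_☉ = 10^(−0.4 × 7.880) = 7.045×10^-4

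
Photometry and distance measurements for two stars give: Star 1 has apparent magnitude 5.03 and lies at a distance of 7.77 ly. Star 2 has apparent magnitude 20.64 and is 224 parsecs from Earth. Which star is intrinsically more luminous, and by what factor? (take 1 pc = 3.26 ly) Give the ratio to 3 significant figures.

Star 1: d = 7.77 ly / 3.26 = 2.383 pc
Star 1: M = m − 5 log₁₀ d + 5 = 5.03 − 5·0.3772 + 5 = 8.144
Star 2: M = m − 5 log₁₀ d + 5 = 20.64 − 5·2.3502 + 5 = 13.889
ΔM = M_1 − M_2 = 8.144 − (13.889) = -5.745; smaller M is more luminous → Star 1.
L ratio = 10^(0.4 |ΔM|) = 10^2.298 = 198.6

Star 1 is more luminous, by a factor of 199.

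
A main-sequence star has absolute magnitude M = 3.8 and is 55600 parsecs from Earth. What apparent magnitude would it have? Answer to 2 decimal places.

m = M + 5 log₁₀ d − 5 = 3.8 + 5·4.7451 − 5 = 22.525

m ≈ 22.53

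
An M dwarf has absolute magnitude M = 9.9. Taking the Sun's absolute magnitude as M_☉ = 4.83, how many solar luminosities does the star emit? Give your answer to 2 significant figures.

M − M_☉ = 9.9 − 4.83 = 5.070
L/L_☉ = 10^(−0.4 (M − M_☉)) = 10^-2.028 = 9.376×10^-3

L/L_☉ ≈ 9.4×10^-3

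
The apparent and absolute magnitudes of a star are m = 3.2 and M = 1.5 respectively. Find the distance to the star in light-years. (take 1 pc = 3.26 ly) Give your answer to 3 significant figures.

Distance modulus: m − M = 3.2 − (1.5) = 1.700
m − M = 5 log₁₀ d − 5
log₁₀ d = (m − M)/5 + 1 = 1.3400
d = 10^1.3400 = 21.88 pc
= 71.32 ly

d ≈ 71.3 ly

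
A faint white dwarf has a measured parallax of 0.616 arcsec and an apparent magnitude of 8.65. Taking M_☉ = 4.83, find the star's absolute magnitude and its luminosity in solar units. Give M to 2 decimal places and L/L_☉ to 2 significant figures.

M ≈ 12.60; L/L_☉ ≈ 7.8×10^-4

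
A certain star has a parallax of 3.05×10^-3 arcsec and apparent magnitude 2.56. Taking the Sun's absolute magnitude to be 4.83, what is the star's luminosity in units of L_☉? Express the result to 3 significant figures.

d = 1/p = 1/3.05×10^-3″ = 327.9 pc
M = m − 5 log₁₀ d + 5 = 2.56 − 5·2.5157 + 5 = -5.019
M − M_☉ = -5.019 − 4.83 = -9.849
L/L_☉ = 10^(−0.4 × -9.849) = 8698

L/L_☉ ≈ 8700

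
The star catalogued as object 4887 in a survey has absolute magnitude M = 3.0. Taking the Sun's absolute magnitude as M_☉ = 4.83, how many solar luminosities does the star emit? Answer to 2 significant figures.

L/L_☉ ≈ 5.4

M − M_☉ = 3.0 − 4.83 = -1.830
L/L_☉ = 10^(−0.4 (M − M_☉)) = 10^0.732 = 5.395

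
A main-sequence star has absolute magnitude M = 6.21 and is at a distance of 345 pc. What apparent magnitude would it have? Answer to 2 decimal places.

m = M + 5 log₁₀ d − 5 = 6.21 + 5·2.5378 − 5 = 13.899

m ≈ 13.90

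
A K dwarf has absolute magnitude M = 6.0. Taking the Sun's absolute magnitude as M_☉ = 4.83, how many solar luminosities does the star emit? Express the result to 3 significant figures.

M − M_☉ = 6.0 − 4.83 = 1.170
L/L_☉ = 10^(−0.4 (M − M_☉)) = 10^-0.468 = 0.3404

L/L_☉ ≈ 0.340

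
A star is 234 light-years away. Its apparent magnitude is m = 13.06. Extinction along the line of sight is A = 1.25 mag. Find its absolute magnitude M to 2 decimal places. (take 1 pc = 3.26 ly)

M ≈ 7.53

d = 234 ly / 3.26 = 71.78 pc
5 log₁₀(d/10 pc) = 5 log₁₀(71.78) − 5 = 4.280
M = m − 5 log₁₀(d/10) − A = 13.06 − 4.280 − 1.25 = 7.530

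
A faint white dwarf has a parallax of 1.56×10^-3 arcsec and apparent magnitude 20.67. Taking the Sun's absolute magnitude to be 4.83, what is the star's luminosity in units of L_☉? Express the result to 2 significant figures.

d = 1/p = 1/1.56×10^-3″ = 641.0 pc
M = m − 5 log₁₀ d + 5 = 20.67 − 5·2.8069 + 5 = 11.636
M − M_☉ = 11.636 − 4.83 = 6.806
L/L_☉ = 10^(−0.4 × 6.806) = 1.896×10^-3

L/L_☉ ≈ 1.9×10^-3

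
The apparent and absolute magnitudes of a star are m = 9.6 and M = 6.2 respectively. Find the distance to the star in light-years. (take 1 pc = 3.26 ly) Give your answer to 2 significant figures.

d ≈ 160 ly

μ = m − M = 3.400
m − M = 5 log₁₀ d − 5
log₁₀ d = (m − M)/5 + 1 = 1.6800
d = 10^1.6800 = 47.86 pc
= 156.0 ly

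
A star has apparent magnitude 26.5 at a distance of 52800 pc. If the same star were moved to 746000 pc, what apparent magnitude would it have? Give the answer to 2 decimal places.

m ≈ 32.25

Flux ∝ 1/d², so Δm = 5 log₁₀(d₂/d₁) = 5 log₁₀(746000/52800) = 5.751
m₂ = m₁ + Δm = 26.5 + (5.751) = 32.251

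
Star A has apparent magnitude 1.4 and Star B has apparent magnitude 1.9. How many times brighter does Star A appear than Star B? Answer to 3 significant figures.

1.58

Δm = 1.4 − (1.9) = -0.5
Flux ratio = 10^(−0.4 Δm) = 10^(−0.4 × -0.5) = 10^0.200 = 1.585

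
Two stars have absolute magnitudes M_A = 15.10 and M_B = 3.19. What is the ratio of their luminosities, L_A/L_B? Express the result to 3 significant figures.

ΔM = M_A − M_B = 11.91
L_A/L_B = 10^(−0.4 ΔM) = 10^-4.764 = 1.722×10^-5

L_A/L_B ≈ 1.72×10^-5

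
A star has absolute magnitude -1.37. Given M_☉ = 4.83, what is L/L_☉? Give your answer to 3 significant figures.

L/L_☉ ≈ 302

M − M_☉ = -1.37 − 4.83 = -6.200
L/L_☉ = 10^(−0.4 (M − M_☉)) = 10^2.480 = 302.0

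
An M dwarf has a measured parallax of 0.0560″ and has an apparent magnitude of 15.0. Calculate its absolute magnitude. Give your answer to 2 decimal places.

M ≈ 13.74

d = 1/p = 1/0.0560″ = 17.86 pc
5 log₁₀(d/10 pc) = 5 log₁₀(17.86) − 5 = 1.259
M = m − 5 log₁₀(d/10) = 15.0 − 1.259 = 13.741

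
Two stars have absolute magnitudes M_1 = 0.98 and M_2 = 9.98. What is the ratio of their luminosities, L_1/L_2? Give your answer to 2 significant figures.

L_1/L_2 ≈ 4000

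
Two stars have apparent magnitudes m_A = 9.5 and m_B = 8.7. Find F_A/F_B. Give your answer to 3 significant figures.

Δm = 9.5 − (8.7) = 0.8
Flux ratio = 10^(−0.4 Δm) = 10^(−0.4 × 0.8) = 10^-0.320 = 0.4786

F_A/F_B ≈ 0.479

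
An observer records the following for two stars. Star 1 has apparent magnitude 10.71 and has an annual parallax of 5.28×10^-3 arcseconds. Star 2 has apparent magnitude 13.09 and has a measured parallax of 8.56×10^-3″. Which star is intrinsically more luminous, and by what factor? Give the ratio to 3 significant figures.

Star 1 is more luminous, by a factor of 23.5.

Star 1: d = 1/p = 1/5.28×10^-3″ = 189.4 pc
Star 1: M = m − 5 log₁₀ d + 5 = 10.71 − 5·2.2774 + 5 = 4.323
Star 2: d = 1/p = 1/8.56×10^-3″ = 116.8 pc
Star 2: M = m − 5 log₁₀ d + 5 = 13.09 − 5·2.0675 + 5 = 7.752
ΔM = M_1 − M_2 = 4.323 − (7.752) = -3.429; smaller M is more luminous → Star 1.
L ratio = 10^(0.4 |ΔM|) = 10^1.372 = 23.53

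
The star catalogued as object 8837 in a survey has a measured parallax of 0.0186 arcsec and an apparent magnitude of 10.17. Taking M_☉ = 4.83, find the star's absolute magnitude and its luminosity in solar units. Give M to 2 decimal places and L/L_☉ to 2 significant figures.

M ≈ 6.52; L/L_☉ ≈ 0.21

d = 1/p = 1/0.0186″ = 53.76 pc
M = m − 5 log₁₀ d + 5 = 10.17 − 5·1.7305 + 5 = 6.518
M − M_☉ = 6.518 − 4.83 = 1.688
L/L_☉ = 10^(−0.4 × 1.688) = 0.2113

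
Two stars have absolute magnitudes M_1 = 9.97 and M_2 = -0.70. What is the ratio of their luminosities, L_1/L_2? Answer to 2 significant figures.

ΔM = M_1 − M_2 = 10.67
L_1/L_2 = 10^(−0.4 ΔM) = 10^-4.268 = 5.395×10^-5

L_1/L_2 ≈ 5.4×10^-5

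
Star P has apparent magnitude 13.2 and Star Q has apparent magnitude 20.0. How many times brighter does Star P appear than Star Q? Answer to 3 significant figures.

525

Magnitude difference = -6.8
Flux ratio = 10^(−0.4 Δm) = 10^(−0.4 × -6.8) = 10^2.720 = 524.8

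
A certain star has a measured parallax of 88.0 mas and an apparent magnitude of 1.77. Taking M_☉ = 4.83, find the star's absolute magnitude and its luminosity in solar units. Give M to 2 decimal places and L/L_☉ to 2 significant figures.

d = 1/p = 1000/88.0 mas = 11.36 pc
M = m − 5 log₁₀ d + 5 = 1.77 − 5·1.0555 + 5 = 1.492
M − M_☉ = 1.492 − 4.83 = -3.338
L/L_☉ = 10^(−0.4 × -3.338) = 21.63

M ≈ 1.49; L/L_☉ ≈ 22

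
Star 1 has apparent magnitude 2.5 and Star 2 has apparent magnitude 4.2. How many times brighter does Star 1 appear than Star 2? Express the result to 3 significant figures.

Δm = 2.5 − (4.2) = -1.7
Flux ratio = 10^(−0.4 Δm) = 10^(−0.4 × -1.7) = 10^0.680 = 4.786

4.79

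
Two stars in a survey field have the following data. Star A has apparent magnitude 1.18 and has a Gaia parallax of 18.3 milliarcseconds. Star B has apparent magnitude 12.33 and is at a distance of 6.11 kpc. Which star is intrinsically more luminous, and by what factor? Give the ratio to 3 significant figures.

Star A: p = 18.3 mas = 0.0183″ → d = 1/p = 54.64 pc
Star A: M = m − 5 log₁₀ d + 5 = 1.18 − 5·1.7375 + 5 = -2.508
Star B: d = 6.11 kpc = 6110 pc
Star B: M = m − 5 log₁₀ d + 5 = 12.33 − 5·3.7860 + 5 = -1.600
ΔM = M_A − M_B = -2.508 − (-1.600) = -0.908; smaller M is more luminous → Star A.
L ratio = 10^(0.4 |ΔM|) = 10^0.363 = 2.307

Star A is more luminous, by a factor of 2.31.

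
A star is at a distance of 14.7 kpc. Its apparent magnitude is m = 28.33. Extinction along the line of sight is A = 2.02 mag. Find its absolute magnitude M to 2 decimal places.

M ≈ 10.47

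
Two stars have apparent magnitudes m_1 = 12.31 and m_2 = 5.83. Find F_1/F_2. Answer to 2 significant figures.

Magnitude difference = 6.48
Flux ratio = 10^(−0.4 Δm) = 10^(−0.4 × 6.48) = 10^-2.592 = 2.559×10^-3

F_1/F_2 ≈ 2.6×10^-3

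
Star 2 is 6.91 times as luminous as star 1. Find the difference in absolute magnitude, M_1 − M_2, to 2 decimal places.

M_1 − M_2 ≈ 2.10

Pogson: ΔM = −2.5 log₁₀(ratio) = −2.5 log₁₀(6.91) = −2.5 × 0.8395 = -2.099
Star 2 is brighter so has the smaller magnitude: M_1 − M_2 is positive.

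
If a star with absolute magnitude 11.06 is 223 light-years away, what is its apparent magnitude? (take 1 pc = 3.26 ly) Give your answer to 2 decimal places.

m ≈ 15.24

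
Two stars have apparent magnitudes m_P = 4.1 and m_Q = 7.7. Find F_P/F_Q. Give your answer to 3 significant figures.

F_P/F_Q ≈ 27.5

Δm = 4.1 − (7.7) = -3.6
Flux ratio = 10^(−0.4 Δm) = 10^(−0.4 × -3.6) = 10^1.440 = 27.54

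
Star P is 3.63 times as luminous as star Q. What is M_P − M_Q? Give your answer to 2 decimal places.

Pogson: ΔM = −2.5 log₁₀(ratio) = −2.5 log₁₀(3.63) = −2.5 × 0.5599 = -1.400
Star P is brighter, so it has the smaller magnitude: the difference is negative.

M_P − M_Q ≈ -1.40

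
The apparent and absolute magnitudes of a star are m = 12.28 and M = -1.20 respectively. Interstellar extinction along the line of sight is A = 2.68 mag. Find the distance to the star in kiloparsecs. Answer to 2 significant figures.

m − M = 5 log₁₀(d/10 pc) + A  ⇒  12.28 − (-1.20) − 2.68 = 5 log₁₀(d/10)
10.800 = 5 log₁₀(d/10)
log₁₀ d = (m − M − A)/5 + 1 = 3.1600
d = 10^3.1600 = 1445 pc
= 1.445 kpc

d ≈ 1.4 kpc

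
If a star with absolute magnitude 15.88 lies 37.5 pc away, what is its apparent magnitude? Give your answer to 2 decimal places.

m ≈ 18.75

m = M + 5 log₁₀ d − 5 = 15.88 + 5·1.5740 − 5 = 18.750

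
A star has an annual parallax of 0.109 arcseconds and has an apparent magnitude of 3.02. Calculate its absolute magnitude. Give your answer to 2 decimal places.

M ≈ 3.21

d = 1/p = 1/0.109″ = 9.174 pc
5 log₁₀(d/10 pc) = 5 log₁₀(9.174) − 5 = -0.187
M = m − 5 log₁₀(d/10) = 3.02 + 0.187 = 3.207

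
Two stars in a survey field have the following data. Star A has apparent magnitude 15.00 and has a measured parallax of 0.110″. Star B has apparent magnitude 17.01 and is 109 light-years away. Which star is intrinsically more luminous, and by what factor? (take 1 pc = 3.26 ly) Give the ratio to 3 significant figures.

Star B is more luminous, by a factor of 2.12.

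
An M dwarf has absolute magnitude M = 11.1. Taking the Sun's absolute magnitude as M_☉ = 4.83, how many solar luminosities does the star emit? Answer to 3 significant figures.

L/L_☉ ≈ 3.10×10^-3

M − M_☉ = 11.1 − 4.83 = 6.270
L/L_☉ = 10^(−0.4 (M − M_☉)) = 10^-2.508 = 3.105×10^-3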